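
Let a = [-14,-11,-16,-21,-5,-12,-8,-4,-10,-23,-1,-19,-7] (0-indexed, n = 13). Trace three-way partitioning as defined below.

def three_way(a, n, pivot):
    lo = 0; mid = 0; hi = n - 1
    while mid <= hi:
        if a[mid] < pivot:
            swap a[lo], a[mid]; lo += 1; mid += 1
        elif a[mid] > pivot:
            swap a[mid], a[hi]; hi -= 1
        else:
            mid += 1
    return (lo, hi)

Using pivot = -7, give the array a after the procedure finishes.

pivot = -7; lo=0, mid=0, hi=12
a[mid]=-14<-7: swap a[0],a[0]; lo=1,mid=1 → [-14,-11,-16,-21,-5,-12,-8,-4,-10,-23,-1,-19,-7]
a[mid]=-11<-7: swap a[1],a[1]; lo=2,mid=2 → [-14,-11,-16,-21,-5,-12,-8,-4,-10,-23,-1,-19,-7]
a[mid]=-16<-7: swap a[2],a[2]; lo=3,mid=3 → [-14,-11,-16,-21,-5,-12,-8,-4,-10,-23,-1,-19,-7]
a[mid]=-21<-7: swap a[3],a[3]; lo=4,mid=4 → [-14,-11,-16,-21,-5,-12,-8,-4,-10,-23,-1,-19,-7]
a[mid]=-5>-7: swap a[4],a[12]; hi=11 → [-14,-11,-16,-21,-7,-12,-8,-4,-10,-23,-1,-19,-5]
a[mid]=-7=-7: mid=5
a[mid]=-12<-7: swap a[4],a[5]; lo=5,mid=6 → [-14,-11,-16,-21,-12,-7,-8,-4,-10,-23,-1,-19,-5]
a[mid]=-8<-7: swap a[5],a[6]; lo=6,mid=7 → [-14,-11,-16,-21,-12,-8,-7,-4,-10,-23,-1,-19,-5]
a[mid]=-4>-7: swap a[7],a[11]; hi=10 → [-14,-11,-16,-21,-12,-8,-7,-19,-10,-23,-1,-4,-5]
a[mid]=-19<-7: swap a[6],a[7]; lo=7,mid=8 → [-14,-11,-16,-21,-12,-8,-19,-7,-10,-23,-1,-4,-5]
a[mid]=-10<-7: swap a[7],a[8]; lo=8,mid=9 → [-14,-11,-16,-21,-12,-8,-19,-10,-7,-23,-1,-4,-5]
a[mid]=-23<-7: swap a[8],a[9]; lo=9,mid=10 → [-14,-11,-16,-21,-12,-8,-19,-10,-23,-7,-1,-4,-5]
a[mid]=-1>-7: swap a[10],a[10]; hi=9 → [-14,-11,-16,-21,-12,-8,-19,-10,-23,-7,-1,-4,-5]
end: lo=9, hi=9; a = [-14,-11,-16,-21,-12,-8,-19,-10,-23,-7,-1,-4,-5]

[-14,-11,-16,-21,-12,-8,-19,-10,-23,-7,-1,-4,-5]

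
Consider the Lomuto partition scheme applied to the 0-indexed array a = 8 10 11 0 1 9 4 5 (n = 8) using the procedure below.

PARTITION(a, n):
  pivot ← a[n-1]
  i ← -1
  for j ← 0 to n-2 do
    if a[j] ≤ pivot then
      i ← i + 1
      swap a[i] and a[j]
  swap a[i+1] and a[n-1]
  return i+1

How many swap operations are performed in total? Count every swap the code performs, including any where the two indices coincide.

4

pivot = a[7] = 5; i = -1
j=0: a[0]=8 > 5 → no swap
j=1: a[1]=10 > 5 → no swap
j=2: a[2]=11 > 5 → no swap
j=3: a[3]=0 ≤ 5 → i=0, swap a[0],a[3] → 0 10 11 8 1 9 4 5
j=4: a[4]=1 ≤ 5 → i=1, swap a[1],a[4] → 0 1 11 8 10 9 4 5
j=5: a[5]=9 > 5 → no swap
j=6: a[6]=4 ≤ 5 → i=2, swap a[2],a[6] → 0 1 4 8 10 9 11 5
final swap a[3],a[7] → 0 1 4 5 10 9 11 8; return 3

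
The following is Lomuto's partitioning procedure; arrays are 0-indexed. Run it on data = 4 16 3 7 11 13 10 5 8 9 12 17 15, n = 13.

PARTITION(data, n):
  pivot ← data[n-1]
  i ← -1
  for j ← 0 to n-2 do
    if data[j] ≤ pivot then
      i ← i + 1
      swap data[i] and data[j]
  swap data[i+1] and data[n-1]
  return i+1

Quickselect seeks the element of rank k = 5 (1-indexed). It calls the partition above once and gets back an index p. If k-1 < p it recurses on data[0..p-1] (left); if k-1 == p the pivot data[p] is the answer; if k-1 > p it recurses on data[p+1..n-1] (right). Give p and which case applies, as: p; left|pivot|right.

pivot=15, i=-1
j=0: 4≤15, i=0, swap(0,0) ⇒ 4 16 3 7 11 13 10 5 8 9 12 17 15
j=1: 16>15, skip
j=2: 3≤15, i=1, swap(1,2) ⇒ 4 3 16 7 11 13 10 5 8 9 12 17 15
j=3: 7≤15, i=2, swap(2,3) ⇒ 4 3 7 16 11 13 10 5 8 9 12 17 15
j=4: 11≤15, i=3, swap(3,4) ⇒ 4 3 7 11 16 13 10 5 8 9 12 17 15
j=5: 13≤15, i=4, swap(4,5) ⇒ 4 3 7 11 13 16 10 5 8 9 12 17 15
j=6: 10≤15, i=5, swap(5,6) ⇒ 4 3 7 11 13 10 16 5 8 9 12 17 15
j=7: 5≤15, i=6, swap(6,7) ⇒ 4 3 7 11 13 10 5 16 8 9 12 17 15
j=8: 8≤15, i=7, swap(7,8) ⇒ 4 3 7 11 13 10 5 8 16 9 12 17 15
j=9: 9≤15, i=8, swap(8,9) ⇒ 4 3 7 11 13 10 5 8 9 16 12 17 15
j=10: 12≤15, i=9, swap(9,10) ⇒ 4 3 7 11 13 10 5 8 9 12 16 17 15
j=11: 17>15, skip
swap(10,12) ⇒ 4 3 7 11 13 10 5 8 9 12 15 17 16; return 10
p = 10; k-1 = 4 < 10 ⇒ left

10; left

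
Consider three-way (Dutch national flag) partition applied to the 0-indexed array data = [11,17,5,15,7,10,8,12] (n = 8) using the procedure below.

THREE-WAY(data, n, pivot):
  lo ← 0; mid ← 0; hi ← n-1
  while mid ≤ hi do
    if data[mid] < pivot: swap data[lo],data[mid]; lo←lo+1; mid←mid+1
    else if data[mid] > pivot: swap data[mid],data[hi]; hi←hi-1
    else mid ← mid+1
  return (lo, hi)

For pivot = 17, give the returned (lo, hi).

(7, 7)

pivot = 17; lo=0, mid=0, hi=7
data[mid]=11<17: swap data[0],data[0]; lo=1,mid=1 → [11,17,5,15,7,10,8,12]
data[mid]=17=17: mid=2
data[mid]=5<17: swap data[1],data[2]; lo=2,mid=3 → [11,5,17,15,7,10,8,12]
data[mid]=15<17: swap data[2],data[3]; lo=3,mid=4 → [11,5,15,17,7,10,8,12]
data[mid]=7<17: swap data[3],data[4]; lo=4,mid=5 → [11,5,15,7,17,10,8,12]
data[mid]=10<17: swap data[4],data[5]; lo=5,mid=6 → [11,5,15,7,10,17,8,12]
data[mid]=8<17: swap data[5],data[6]; lo=6,mid=7 → [11,5,15,7,10,8,17,12]
data[mid]=12<17: swap data[6],data[7]; lo=7,mid=8 → [11,5,15,7,10,8,12,17]
end: lo=7, hi=7; data = [11,5,15,7,10,8,12,17]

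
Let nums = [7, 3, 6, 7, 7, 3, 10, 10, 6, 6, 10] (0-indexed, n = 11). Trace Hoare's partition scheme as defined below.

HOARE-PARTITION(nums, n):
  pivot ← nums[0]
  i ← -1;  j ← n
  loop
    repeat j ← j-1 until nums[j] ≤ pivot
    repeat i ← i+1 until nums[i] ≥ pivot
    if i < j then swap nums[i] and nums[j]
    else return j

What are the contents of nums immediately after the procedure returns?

[6, 3, 6, 6, 3, 7, 10, 10, 7, 7, 10]

pivot=7
j stops at 9 (6), i stops at 0 (7); swap ⇒ [6, 3, 6, 7, 7, 3, 10, 10, 6, 7, 10]
j stops at 8 (6), i stops at 3 (7); swap ⇒ [6, 3, 6, 6, 7, 3, 10, 10, 7, 7, 10]
j stops at 5 (3), i stops at 4 (7); swap ⇒ [6, 3, 6, 6, 3, 7, 10, 10, 7, 7, 10]
j stops at 4, i stops at 5; i≥j ⇒ return 4. nums=[6, 3, 6, 6, 3, 7, 10, 10, 7, 7, 10]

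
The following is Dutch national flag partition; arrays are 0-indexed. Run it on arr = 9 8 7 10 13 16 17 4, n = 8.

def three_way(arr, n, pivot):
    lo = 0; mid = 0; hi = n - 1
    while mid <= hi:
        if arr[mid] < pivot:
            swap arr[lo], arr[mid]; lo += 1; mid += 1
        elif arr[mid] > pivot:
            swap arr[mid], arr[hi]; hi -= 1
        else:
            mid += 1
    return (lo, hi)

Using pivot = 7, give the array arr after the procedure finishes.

pivot = 7; lo=0, mid=0, hi=7
arr[mid]=9>7: swap arr[0],arr[7]; hi=6 → 4 8 7 10 13 16 17 9
arr[mid]=4<7: swap arr[0],arr[0]; lo=1,mid=1 → 4 8 7 10 13 16 17 9
arr[mid]=8>7: swap arr[1],arr[6]; hi=5 → 4 17 7 10 13 16 8 9
arr[mid]=17>7: swap arr[1],arr[5]; hi=4 → 4 16 7 10 13 17 8 9
arr[mid]=16>7: swap arr[1],arr[4]; hi=3 → 4 13 7 10 16 17 8 9
arr[mid]=13>7: swap arr[1],arr[3]; hi=2 → 4 10 7 13 16 17 8 9
arr[mid]=10>7: swap arr[1],arr[2]; hi=1 → 4 7 10 13 16 17 8 9
arr[mid]=7=7: mid=2
end: lo=1, hi=1; arr = 4 7 10 13 16 17 8 9

4 7 10 13 16 17 8 9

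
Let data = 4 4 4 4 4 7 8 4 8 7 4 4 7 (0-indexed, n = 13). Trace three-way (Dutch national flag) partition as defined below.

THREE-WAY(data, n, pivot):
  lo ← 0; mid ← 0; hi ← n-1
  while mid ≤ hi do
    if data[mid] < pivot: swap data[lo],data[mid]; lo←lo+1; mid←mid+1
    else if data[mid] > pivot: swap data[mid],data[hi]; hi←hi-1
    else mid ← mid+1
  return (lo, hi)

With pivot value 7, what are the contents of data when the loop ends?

4 4 4 4 4 4 4 4 7 7 7 8 8

lo=0 mid=0 hi=12
4<7: swap(0,0), lo=1 mid=1 ⇒ 4 4 4 4 4 7 8 4 8 7 4 4 7
4<7: swap(1,1), lo=2 mid=2 ⇒ 4 4 4 4 4 7 8 4 8 7 4 4 7
4<7: swap(2,2), lo=3 mid=3 ⇒ 4 4 4 4 4 7 8 4 8 7 4 4 7
4<7: swap(3,3), lo=4 mid=4 ⇒ 4 4 4 4 4 7 8 4 8 7 4 4 7
4<7: swap(4,4), lo=5 mid=5 ⇒ 4 4 4 4 4 7 8 4 8 7 4 4 7
7=7: mid=6
8>7: swap(6,12), hi=11 ⇒ 4 4 4 4 4 7 7 4 8 7 4 4 8
7=7: mid=7
4<7: swap(5,7), lo=6 mid=8 ⇒ 4 4 4 4 4 4 7 7 8 7 4 4 8
8>7: swap(8,11), hi=10 ⇒ 4 4 4 4 4 4 7 7 4 7 4 8 8
4<7: swap(6,8), lo=7 mid=9 ⇒ 4 4 4 4 4 4 4 7 7 7 4 8 8
7=7: mid=10
4<7: swap(7,10), lo=8 mid=11 ⇒ 4 4 4 4 4 4 4 4 7 7 7 8 8
done. lo=8 hi=10; data=4 4 4 4 4 4 4 4 7 7 7 8 8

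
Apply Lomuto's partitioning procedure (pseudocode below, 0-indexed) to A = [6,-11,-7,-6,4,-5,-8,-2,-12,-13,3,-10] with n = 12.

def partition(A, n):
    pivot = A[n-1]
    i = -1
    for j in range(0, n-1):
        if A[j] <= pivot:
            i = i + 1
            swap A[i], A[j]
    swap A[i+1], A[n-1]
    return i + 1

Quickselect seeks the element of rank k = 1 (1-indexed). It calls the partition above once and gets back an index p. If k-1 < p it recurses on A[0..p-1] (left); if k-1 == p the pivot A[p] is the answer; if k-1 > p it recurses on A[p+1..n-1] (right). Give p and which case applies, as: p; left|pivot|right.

pivot = A[11] = -10; i = -1
j=0: A[0]=6 > -10 → no swap
j=1: A[1]=-11 ≤ -10 → i=0, swap A[0],A[1] → [-11,6,-7,-6,4,-5,-8,-2,-12,-13,3,-10]
j=2: A[2]=-7 > -10 → no swap
j=3: A[3]=-6 > -10 → no swap
j=4: A[4]=4 > -10 → no swap
j=5: A[5]=-5 > -10 → no swap
j=6: A[6]=-8 > -10 → no swap
j=7: A[7]=-2 > -10 → no swap
j=8: A[8]=-12 ≤ -10 → i=1, swap A[1],A[8] → [-11,-12,-7,-6,4,-5,-8,-2,6,-13,3,-10]
j=9: A[9]=-13 ≤ -10 → i=2, swap A[2],A[9] → [-11,-12,-13,-6,4,-5,-8,-2,6,-7,3,-10]
j=10: A[10]=3 > -10 → no swap
final swap A[3],A[11] → [-11,-12,-13,-10,4,-5,-8,-2,6,-7,3,-6]; return 3
p = 3; k-1 = 0 < 3 ⇒ left

3; left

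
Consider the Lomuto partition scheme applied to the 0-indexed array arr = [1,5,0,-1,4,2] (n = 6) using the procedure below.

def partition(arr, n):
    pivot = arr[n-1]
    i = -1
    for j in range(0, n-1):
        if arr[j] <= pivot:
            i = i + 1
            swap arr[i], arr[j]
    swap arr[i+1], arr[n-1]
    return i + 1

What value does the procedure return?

pivot=2, i=-1
j=0: 1≤2, i=0, swap(0,0) ⇒ [1,5,0,-1,4,2]
j=1: 5>2, skip
j=2: 0≤2, i=1, swap(1,2) ⇒ [1,0,5,-1,4,2]
j=3: -1≤2, i=2, swap(2,3) ⇒ [1,0,-1,5,4,2]
j=4: 4>2, skip
swap(3,5) ⇒ [1,0,-1,2,4,5]; return 3

3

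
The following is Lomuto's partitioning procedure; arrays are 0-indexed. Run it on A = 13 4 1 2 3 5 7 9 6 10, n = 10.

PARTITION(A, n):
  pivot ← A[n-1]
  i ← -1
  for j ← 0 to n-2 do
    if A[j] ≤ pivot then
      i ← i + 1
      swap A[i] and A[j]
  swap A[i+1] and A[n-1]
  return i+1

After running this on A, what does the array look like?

pivot = A[9] = 10; i = -1
j=0: A[0]=13 > 10 → no swap
j=1: A[1]=4 ≤ 10 → i=0, swap A[0],A[1] → 4 13 1 2 3 5 7 9 6 10
j=2: A[2]=1 ≤ 10 → i=1, swap A[1],A[2] → 4 1 13 2 3 5 7 9 6 10
j=3: A[3]=2 ≤ 10 → i=2, swap A[2],A[3] → 4 1 2 13 3 5 7 9 6 10
j=4: A[4]=3 ≤ 10 → i=3, swap A[3],A[4] → 4 1 2 3 13 5 7 9 6 10
j=5: A[5]=5 ≤ 10 → i=4, swap A[4],A[5] → 4 1 2 3 5 13 7 9 6 10
j=6: A[6]=7 ≤ 10 → i=5, swap A[5],A[6] → 4 1 2 3 5 7 13 9 6 10
j=7: A[7]=9 ≤ 10 → i=6, swap A[6],A[7] → 4 1 2 3 5 7 9 13 6 10
j=8: A[8]=6 ≤ 10 → i=7, swap A[7],A[8] → 4 1 2 3 5 7 9 6 13 10
final swap A[8],A[9] → 4 1 2 3 5 7 9 6 10 13; return 8

4 1 2 3 5 7 9 6 10 13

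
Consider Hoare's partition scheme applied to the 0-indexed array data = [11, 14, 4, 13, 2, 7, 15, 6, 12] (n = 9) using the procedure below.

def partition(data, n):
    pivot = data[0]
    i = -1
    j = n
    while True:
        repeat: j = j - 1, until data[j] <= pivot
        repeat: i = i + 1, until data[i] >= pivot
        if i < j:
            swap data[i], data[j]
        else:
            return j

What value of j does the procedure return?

pivot = data[0] = 11; i = -1, j = 9
j→7 (data[7]=6≤11), i→0 (data[0]=11≥11); i<j, swap → [6, 14, 4, 13, 2, 7, 15, 11, 12]
j→5 (data[5]=7≤11), i→1 (data[1]=14≥11); i<j, swap → [6, 7, 4, 13, 2, 14, 15, 11, 12]
j→4 (data[4]=2≤11), i→3 (data[3]=13≥11); i<j, swap → [6, 7, 4, 2, 13, 14, 15, 11, 12]
j→3, i→4; i≥j, return j=3. data = [6, 7, 4, 2, 13, 14, 15, 11, 12]

3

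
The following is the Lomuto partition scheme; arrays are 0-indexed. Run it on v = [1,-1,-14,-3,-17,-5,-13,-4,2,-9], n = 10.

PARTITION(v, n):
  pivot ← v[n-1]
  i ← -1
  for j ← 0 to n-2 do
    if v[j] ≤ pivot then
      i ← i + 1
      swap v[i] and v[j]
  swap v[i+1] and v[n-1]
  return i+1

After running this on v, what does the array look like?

[-14,-17,-13,-9,-1,-5,1,-4,2,-3]

pivot = v[9] = -9; i = -1
j=0: v[0]=1 > -9 → no swap
j=1: v[1]=-1 > -9 → no swap
j=2: v[2]=-14 ≤ -9 → i=0, swap v[0],v[2] → [-14,-1,1,-3,-17,-5,-13,-4,2,-9]
j=3: v[3]=-3 > -9 → no swap
j=4: v[4]=-17 ≤ -9 → i=1, swap v[1],v[4] → [-14,-17,1,-3,-1,-5,-13,-4,2,-9]
j=5: v[5]=-5 > -9 → no swap
j=6: v[6]=-13 ≤ -9 → i=2, swap v[2],v[6] → [-14,-17,-13,-3,-1,-5,1,-4,2,-9]
j=7: v[7]=-4 > -9 → no swap
j=8: v[8]=2 > -9 → no swap
final swap v[3],v[9] → [-14,-17,-13,-9,-1,-5,1,-4,2,-3]; return 3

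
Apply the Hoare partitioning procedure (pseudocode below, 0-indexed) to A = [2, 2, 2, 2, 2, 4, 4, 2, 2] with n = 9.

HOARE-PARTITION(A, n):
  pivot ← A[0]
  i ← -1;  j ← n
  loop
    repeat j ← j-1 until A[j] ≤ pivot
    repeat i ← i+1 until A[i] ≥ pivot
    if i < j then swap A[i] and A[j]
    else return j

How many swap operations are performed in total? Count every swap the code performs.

3

pivot = A[0] = 2; i = -1, j = 9
j→8 (A[8]=2≤2), i→0 (A[0]=2≥2); i<j, swap → [2, 2, 2, 2, 2, 4, 4, 2, 2]
j→7 (A[7]=2≤2), i→1 (A[1]=2≥2); i<j, swap → [2, 2, 2, 2, 2, 4, 4, 2, 2]
j→4 (A[4]=2≤2), i→2 (A[2]=2≥2); i<j, swap → [2, 2, 2, 2, 2, 4, 4, 2, 2]
j→3, i→3; i≥j, return j=3. A = [2, 2, 2, 2, 2, 4, 4, 2, 2]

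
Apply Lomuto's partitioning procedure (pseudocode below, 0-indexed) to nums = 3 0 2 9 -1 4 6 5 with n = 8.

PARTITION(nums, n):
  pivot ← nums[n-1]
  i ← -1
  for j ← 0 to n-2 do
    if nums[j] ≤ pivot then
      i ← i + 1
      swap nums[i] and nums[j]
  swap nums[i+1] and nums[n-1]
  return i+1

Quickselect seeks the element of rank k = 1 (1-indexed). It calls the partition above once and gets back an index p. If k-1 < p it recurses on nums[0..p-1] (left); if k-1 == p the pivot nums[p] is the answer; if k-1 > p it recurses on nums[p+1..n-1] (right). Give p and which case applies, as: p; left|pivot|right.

pivot = nums[7] = 5; i = -1
j=0: nums[0]=3 ≤ 5 → i=0, swap nums[0],nums[0] (no change) → 3 0 2 9 -1 4 6 5
j=1: nums[1]=0 ≤ 5 → i=1, swap nums[1],nums[1] (no change) → 3 0 2 9 -1 4 6 5
j=2: nums[2]=2 ≤ 5 → i=2, swap nums[2],nums[2] (no change) → 3 0 2 9 -1 4 6 5
j=3: nums[3]=9 > 5 → no swap
j=4: nums[4]=-1 ≤ 5 → i=3, swap nums[3],nums[4] → 3 0 2 -1 9 4 6 5
j=5: nums[5]=4 ≤ 5 → i=4, swap nums[4],nums[5] → 3 0 2 -1 4 9 6 5
j=6: nums[6]=6 > 5 → no swap
final swap nums[5],nums[7] → 3 0 2 -1 4 5 6 9; return 5
p = 5; k-1 = 0 < 5 ⇒ left

5; left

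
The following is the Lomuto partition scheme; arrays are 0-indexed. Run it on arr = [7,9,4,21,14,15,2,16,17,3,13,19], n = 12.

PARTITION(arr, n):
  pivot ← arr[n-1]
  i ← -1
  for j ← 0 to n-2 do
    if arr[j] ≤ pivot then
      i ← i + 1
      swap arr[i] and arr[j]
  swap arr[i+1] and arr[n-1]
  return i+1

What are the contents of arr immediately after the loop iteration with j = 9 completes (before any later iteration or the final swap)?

[7,9,4,14,15,2,16,17,3,21,13,19]

pivot = arr[11] = 19; i = -1
j=0: arr[0]=7 ≤ 19 → i=0, swap arr[0],arr[0] (no change) → [7,9,4,21,14,15,2,16,17,3,13,19]
j=1: arr[1]=9 ≤ 19 → i=1, swap arr[1],arr[1] (no change) → [7,9,4,21,14,15,2,16,17,3,13,19]
j=2: arr[2]=4 ≤ 19 → i=2, swap arr[2],arr[2] (no change) → [7,9,4,21,14,15,2,16,17,3,13,19]
j=3: arr[3]=21 > 19 → no swap
j=4: arr[4]=14 ≤ 19 → i=3, swap arr[3],arr[4] → [7,9,4,14,21,15,2,16,17,3,13,19]
j=5: arr[5]=15 ≤ 19 → i=4, swap arr[4],arr[5] → [7,9,4,14,15,21,2,16,17,3,13,19]
j=6: arr[6]=2 ≤ 19 → i=5, swap arr[5],arr[6] → [7,9,4,14,15,2,21,16,17,3,13,19]
j=7: arr[7]=16 ≤ 19 → i=6, swap arr[6],arr[7] → [7,9,4,14,15,2,16,21,17,3,13,19]
j=8: arr[8]=17 ≤ 19 → i=7, swap arr[7],arr[8] → [7,9,4,14,15,2,16,17,21,3,13,19]
j=9: arr[9]=3 ≤ 19 → i=8, swap arr[8],arr[9] → [7,9,4,14,15,2,16,17,3,21,13,19]
(after j=9) arr = [7,9,4,14,15,2,16,17,3,21,13,19]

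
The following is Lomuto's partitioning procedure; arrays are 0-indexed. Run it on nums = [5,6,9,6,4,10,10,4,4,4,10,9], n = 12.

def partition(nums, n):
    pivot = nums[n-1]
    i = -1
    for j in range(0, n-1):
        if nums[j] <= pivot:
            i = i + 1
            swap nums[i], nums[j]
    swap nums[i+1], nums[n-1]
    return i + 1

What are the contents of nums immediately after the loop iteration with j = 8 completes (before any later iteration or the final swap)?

[5,6,9,6,4,4,4,10,10,4,10,9]

pivot = nums[11] = 9; i = -1
j=0: nums[0]=5 ≤ 9 → i=0, swap nums[0],nums[0] (no change) → [5,6,9,6,4,10,10,4,4,4,10,9]
j=1: nums[1]=6 ≤ 9 → i=1, swap nums[1],nums[1] (no change) → [5,6,9,6,4,10,10,4,4,4,10,9]
j=2: nums[2]=9 ≤ 9 → i=2, swap nums[2],nums[2] (no change) → [5,6,9,6,4,10,10,4,4,4,10,9]
j=3: nums[3]=6 ≤ 9 → i=3, swap nums[3],nums[3] (no change) → [5,6,9,6,4,10,10,4,4,4,10,9]
j=4: nums[4]=4 ≤ 9 → i=4, swap nums[4],nums[4] (no change) → [5,6,9,6,4,10,10,4,4,4,10,9]
j=5: nums[5]=10 > 9 → no swap
j=6: nums[6]=10 > 9 → no swap
j=7: nums[7]=4 ≤ 9 → i=5, swap nums[5],nums[7] → [5,6,9,6,4,4,10,10,4,4,10,9]
j=8: nums[8]=4 ≤ 9 → i=6, swap nums[6],nums[8] → [5,6,9,6,4,4,4,10,10,4,10,9]
(after j=8) nums = [5,6,9,6,4,4,4,10,10,4,10,9]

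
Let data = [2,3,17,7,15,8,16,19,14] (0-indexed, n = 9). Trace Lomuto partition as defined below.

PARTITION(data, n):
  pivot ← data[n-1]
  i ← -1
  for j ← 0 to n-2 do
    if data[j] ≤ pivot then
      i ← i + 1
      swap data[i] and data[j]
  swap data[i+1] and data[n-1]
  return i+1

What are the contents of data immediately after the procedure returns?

[2,3,7,8,14,17,16,19,15]

pivot = data[8] = 14; i = -1
j=0: data[0]=2 ≤ 14 → i=0, swap data[0],data[0] (no change) → [2,3,17,7,15,8,16,19,14]
j=1: data[1]=3 ≤ 14 → i=1, swap data[1],data[1] (no change) → [2,3,17,7,15,8,16,19,14]
j=2: data[2]=17 > 14 → no swap
j=3: data[3]=7 ≤ 14 → i=2, swap data[2],data[3] → [2,3,7,17,15,8,16,19,14]
j=4: data[4]=15 > 14 → no swap
j=5: data[5]=8 ≤ 14 → i=3, swap data[3],data[5] → [2,3,7,8,15,17,16,19,14]
j=6: data[6]=16 > 14 → no swap
j=7: data[7]=19 > 14 → no swap
final swap data[4],data[8] → [2,3,7,8,14,17,16,19,15]; return 4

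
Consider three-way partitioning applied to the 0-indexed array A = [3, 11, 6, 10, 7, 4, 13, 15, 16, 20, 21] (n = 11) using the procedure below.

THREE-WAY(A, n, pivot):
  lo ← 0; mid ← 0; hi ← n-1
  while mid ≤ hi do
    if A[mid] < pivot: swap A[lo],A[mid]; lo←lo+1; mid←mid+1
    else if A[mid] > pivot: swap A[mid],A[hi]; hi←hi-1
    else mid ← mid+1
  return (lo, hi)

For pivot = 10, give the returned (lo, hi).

lo=0 mid=0 hi=10
3<10: swap(0,0), lo=1 mid=1 ⇒ [3, 11, 6, 10, 7, 4, 13, 15, 16, 20, 21]
11>10: swap(1,10), hi=9 ⇒ [3, 21, 6, 10, 7, 4, 13, 15, 16, 20, 11]
21>10: swap(1,9), hi=8 ⇒ [3, 20, 6, 10, 7, 4, 13, 15, 16, 21, 11]
20>10: swap(1,8), hi=7 ⇒ [3, 16, 6, 10, 7, 4, 13, 15, 20, 21, 11]
16>10: swap(1,7), hi=6 ⇒ [3, 15, 6, 10, 7, 4, 13, 16, 20, 21, 11]
15>10: swap(1,6), hi=5 ⇒ [3, 13, 6, 10, 7, 4, 15, 16, 20, 21, 11]
13>10: swap(1,5), hi=4 ⇒ [3, 4, 6, 10, 7, 13, 15, 16, 20, 21, 11]
4<10: swap(1,1), lo=2 mid=2 ⇒ [3, 4, 6, 10, 7, 13, 15, 16, 20, 21, 11]
6<10: swap(2,2), lo=3 mid=3 ⇒ [3, 4, 6, 10, 7, 13, 15, 16, 20, 21, 11]
10=10: mid=4
7<10: swap(3,4), lo=4 mid=5 ⇒ [3, 4, 6, 7, 10, 13, 15, 16, 20, 21, 11]
done. lo=4 hi=4; A=[3, 4, 6, 7, 10, 13, 15, 16, 20, 21, 11]

(4, 4)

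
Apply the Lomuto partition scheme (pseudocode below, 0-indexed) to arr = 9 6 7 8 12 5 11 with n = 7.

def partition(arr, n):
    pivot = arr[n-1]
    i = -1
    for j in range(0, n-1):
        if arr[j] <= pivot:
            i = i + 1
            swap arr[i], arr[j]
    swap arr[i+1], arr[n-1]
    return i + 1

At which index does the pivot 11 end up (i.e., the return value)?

5

pivot = arr[6] = 11; i = -1
j=0: arr[0]=9 ≤ 11 → i=0, swap arr[0],arr[0] (no change) → 9 6 7 8 12 5 11
j=1: arr[1]=6 ≤ 11 → i=1, swap arr[1],arr[1] (no change) → 9 6 7 8 12 5 11
j=2: arr[2]=7 ≤ 11 → i=2, swap arr[2],arr[2] (no change) → 9 6 7 8 12 5 11
j=3: arr[3]=8 ≤ 11 → i=3, swap arr[3],arr[3] (no change) → 9 6 7 8 12 5 11
j=4: arr[4]=12 > 11 → no swap
j=5: arr[5]=5 ≤ 11 → i=4, swap arr[4],arr[5] → 9 6 7 8 5 12 11
final swap arr[5],arr[6] → 9 6 7 8 5 11 12; return 5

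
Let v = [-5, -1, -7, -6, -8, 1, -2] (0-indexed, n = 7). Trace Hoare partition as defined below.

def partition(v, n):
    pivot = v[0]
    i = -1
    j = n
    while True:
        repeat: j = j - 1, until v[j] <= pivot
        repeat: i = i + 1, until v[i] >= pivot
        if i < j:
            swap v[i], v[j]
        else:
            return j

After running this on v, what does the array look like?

pivot=-5
j stops at 4 (-8), i stops at 0 (-5); swap ⇒ [-8, -1, -7, -6, -5, 1, -2]
j stops at 3 (-6), i stops at 1 (-1); swap ⇒ [-8, -6, -7, -1, -5, 1, -2]
j stops at 2, i stops at 3; i≥j ⇒ return 2. v=[-8, -6, -7, -1, -5, 1, -2]

[-8, -6, -7, -1, -5, 1, -2]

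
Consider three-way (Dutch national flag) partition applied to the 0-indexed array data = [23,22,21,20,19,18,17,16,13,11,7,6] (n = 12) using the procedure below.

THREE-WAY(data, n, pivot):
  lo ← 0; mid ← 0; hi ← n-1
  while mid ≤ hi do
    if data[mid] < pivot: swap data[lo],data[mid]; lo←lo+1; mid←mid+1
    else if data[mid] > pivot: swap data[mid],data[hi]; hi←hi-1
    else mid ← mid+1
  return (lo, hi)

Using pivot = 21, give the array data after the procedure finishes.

[6,7,20,19,18,17,16,13,11,21,22,23]

pivot = 21; lo=0, mid=0, hi=11
data[mid]=23>21: swap data[0],data[11]; hi=10 → [6,22,21,20,19,18,17,16,13,11,7,23]
data[mid]=6<21: swap data[0],data[0]; lo=1,mid=1 → [6,22,21,20,19,18,17,16,13,11,7,23]
data[mid]=22>21: swap data[1],data[10]; hi=9 → [6,7,21,20,19,18,17,16,13,11,22,23]
data[mid]=7<21: swap data[1],data[1]; lo=2,mid=2 → [6,7,21,20,19,18,17,16,13,11,22,23]
data[mid]=21=21: mid=3
data[mid]=20<21: swap data[2],data[3]; lo=3,mid=4 → [6,7,20,21,19,18,17,16,13,11,22,23]
data[mid]=19<21: swap data[3],data[4]; lo=4,mid=5 → [6,7,20,19,21,18,17,16,13,11,22,23]
data[mid]=18<21: swap data[4],data[5]; lo=5,mid=6 → [6,7,20,19,18,21,17,16,13,11,22,23]
data[mid]=17<21: swap data[5],data[6]; lo=6,mid=7 → [6,7,20,19,18,17,21,16,13,11,22,23]
data[mid]=16<21: swap data[6],data[7]; lo=7,mid=8 → [6,7,20,19,18,17,16,21,13,11,22,23]
data[mid]=13<21: swap data[7],data[8]; lo=8,mid=9 → [6,7,20,19,18,17,16,13,21,11,22,23]
data[mid]=11<21: swap data[8],data[9]; lo=9,mid=10 → [6,7,20,19,18,17,16,13,11,21,22,23]
end: lo=9, hi=9; data = [6,7,20,19,18,17,16,13,11,21,22,23]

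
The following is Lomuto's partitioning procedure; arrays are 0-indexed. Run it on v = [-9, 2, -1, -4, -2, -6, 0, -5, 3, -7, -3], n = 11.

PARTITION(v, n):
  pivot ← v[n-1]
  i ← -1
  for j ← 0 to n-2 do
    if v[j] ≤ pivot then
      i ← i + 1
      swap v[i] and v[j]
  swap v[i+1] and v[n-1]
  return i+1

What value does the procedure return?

5

pivot = v[10] = -3; i = -1
j=0: v[0]=-9 ≤ -3 → i=0, swap v[0],v[0] (no change) → [-9, 2, -1, -4, -2, -6, 0, -5, 3, -7, -3]
j=1: v[1]=2 > -3 → no swap
j=2: v[2]=-1 > -3 → no swap
j=3: v[3]=-4 ≤ -3 → i=1, swap v[1],v[3] → [-9, -4, -1, 2, -2, -6, 0, -5, 3, -7, -3]
j=4: v[4]=-2 > -3 → no swap
j=5: v[5]=-6 ≤ -3 → i=2, swap v[2],v[5] → [-9, -4, -6, 2, -2, -1, 0, -5, 3, -7, -3]
j=6: v[6]=0 > -3 → no swap
j=7: v[7]=-5 ≤ -3 → i=3, swap v[3],v[7] → [-9, -4, -6, -5, -2, -1, 0, 2, 3, -7, -3]
j=8: v[8]=3 > -3 → no swap
j=9: v[9]=-7 ≤ -3 → i=4, swap v[4],v[9] → [-9, -4, -6, -5, -7, -1, 0, 2, 3, -2, -3]
final swap v[5],v[10] → [-9, -4, -6, -5, -7, -3, 0, 2, 3, -2, -1]; return 5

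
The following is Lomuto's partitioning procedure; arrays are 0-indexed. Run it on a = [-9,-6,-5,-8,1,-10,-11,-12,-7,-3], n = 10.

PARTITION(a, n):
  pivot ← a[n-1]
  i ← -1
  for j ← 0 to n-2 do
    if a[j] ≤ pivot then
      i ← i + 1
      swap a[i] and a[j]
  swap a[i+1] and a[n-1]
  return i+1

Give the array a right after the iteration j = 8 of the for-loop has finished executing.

[-9,-6,-5,-8,-10,-11,-12,-7,1,-3]

pivot = a[9] = -3; i = -1
j=0: a[0]=-9 ≤ -3 → i=0, swap a[0],a[0] (no change) → [-9,-6,-5,-8,1,-10,-11,-12,-7,-3]
j=1: a[1]=-6 ≤ -3 → i=1, swap a[1],a[1] (no change) → [-9,-6,-5,-8,1,-10,-11,-12,-7,-3]
j=2: a[2]=-5 ≤ -3 → i=2, swap a[2],a[2] (no change) → [-9,-6,-5,-8,1,-10,-11,-12,-7,-3]
j=3: a[3]=-8 ≤ -3 → i=3, swap a[3],a[3] (no change) → [-9,-6,-5,-8,1,-10,-11,-12,-7,-3]
j=4: a[4]=1 > -3 → no swap
j=5: a[5]=-10 ≤ -3 → i=4, swap a[4],a[5] → [-9,-6,-5,-8,-10,1,-11,-12,-7,-3]
j=6: a[6]=-11 ≤ -3 → i=5, swap a[5],a[6] → [-9,-6,-5,-8,-10,-11,1,-12,-7,-3]
j=7: a[7]=-12 ≤ -3 → i=6, swap a[6],a[7] → [-9,-6,-5,-8,-10,-11,-12,1,-7,-3]
j=8: a[8]=-7 ≤ -3 → i=7, swap a[7],a[8] → [-9,-6,-5,-8,-10,-11,-12,-7,1,-3]
(after j=8) a = [-9,-6,-5,-8,-10,-11,-12,-7,1,-3]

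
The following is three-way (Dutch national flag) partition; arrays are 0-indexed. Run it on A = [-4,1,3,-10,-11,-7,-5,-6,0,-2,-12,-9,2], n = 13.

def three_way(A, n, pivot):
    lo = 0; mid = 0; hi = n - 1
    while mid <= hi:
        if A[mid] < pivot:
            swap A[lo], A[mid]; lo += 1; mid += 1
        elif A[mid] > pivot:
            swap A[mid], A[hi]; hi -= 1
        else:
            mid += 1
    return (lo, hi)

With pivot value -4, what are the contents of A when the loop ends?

[-9,-12,-10,-11,-7,-5,-6,-4,-2,0,3,2,1]

pivot = -4; lo=0, mid=0, hi=12
A[mid]=-4=-4: mid=1
A[mid]=1>-4: swap A[1],A[12]; hi=11 → [-4,2,3,-10,-11,-7,-5,-6,0,-2,-12,-9,1]
A[mid]=2>-4: swap A[1],A[11]; hi=10 → [-4,-9,3,-10,-11,-7,-5,-6,0,-2,-12,2,1]
A[mid]=-9<-4: swap A[0],A[1]; lo=1,mid=2 → [-9,-4,3,-10,-11,-7,-5,-6,0,-2,-12,2,1]
A[mid]=3>-4: swap A[2],A[10]; hi=9 → [-9,-4,-12,-10,-11,-7,-5,-6,0,-2,3,2,1]
A[mid]=-12<-4: swap A[1],A[2]; lo=2,mid=3 → [-9,-12,-4,-10,-11,-7,-5,-6,0,-2,3,2,1]
A[mid]=-10<-4: swap A[2],A[3]; lo=3,mid=4 → [-9,-12,-10,-4,-11,-7,-5,-6,0,-2,3,2,1]
A[mid]=-11<-4: swap A[3],A[4]; lo=4,mid=5 → [-9,-12,-10,-11,-4,-7,-5,-6,0,-2,3,2,1]
A[mid]=-7<-4: swap A[4],A[5]; lo=5,mid=6 → [-9,-12,-10,-11,-7,-4,-5,-6,0,-2,3,2,1]
A[mid]=-5<-4: swap A[5],A[6]; lo=6,mid=7 → [-9,-12,-10,-11,-7,-5,-4,-6,0,-2,3,2,1]
A[mid]=-6<-4: swap A[6],A[7]; lo=7,mid=8 → [-9,-12,-10,-11,-7,-5,-6,-4,0,-2,3,2,1]
A[mid]=0>-4: swap A[8],A[9]; hi=8 → [-9,-12,-10,-11,-7,-5,-6,-4,-2,0,3,2,1]
A[mid]=-2>-4: swap A[8],A[8]; hi=7 → [-9,-12,-10,-11,-7,-5,-6,-4,-2,0,3,2,1]
end: lo=7, hi=7; A = [-9,-12,-10,-11,-7,-5,-6,-4,-2,0,3,2,1]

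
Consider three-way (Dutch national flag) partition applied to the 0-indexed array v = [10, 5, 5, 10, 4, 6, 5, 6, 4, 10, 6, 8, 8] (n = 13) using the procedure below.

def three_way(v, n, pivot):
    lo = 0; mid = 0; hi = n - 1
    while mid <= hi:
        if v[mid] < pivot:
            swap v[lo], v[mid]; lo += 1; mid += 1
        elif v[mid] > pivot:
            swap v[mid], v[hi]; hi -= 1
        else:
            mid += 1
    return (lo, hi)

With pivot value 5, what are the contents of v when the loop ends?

[4, 4, 5, 5, 5, 6, 6, 10, 10, 6, 8, 8, 10]

lo=0 mid=0 hi=12
10>5: swap(0,12), hi=11 ⇒ [8, 5, 5, 10, 4, 6, 5, 6, 4, 10, 6, 8, 10]
8>5: swap(0,11), hi=10 ⇒ [8, 5, 5, 10, 4, 6, 5, 6, 4, 10, 6, 8, 10]
8>5: swap(0,10), hi=9 ⇒ [6, 5, 5, 10, 4, 6, 5, 6, 4, 10, 8, 8, 10]
6>5: swap(0,9), hi=8 ⇒ [10, 5, 5, 10, 4, 6, 5, 6, 4, 6, 8, 8, 10]
10>5: swap(0,8), hi=7 ⇒ [4, 5, 5, 10, 4, 6, 5, 6, 10, 6, 8, 8, 10]
4<5: swap(0,0), lo=1 mid=1 ⇒ [4, 5, 5, 10, 4, 6, 5, 6, 10, 6, 8, 8, 10]
5=5: mid=2
5=5: mid=3
10>5: swap(3,7), hi=6 ⇒ [4, 5, 5, 6, 4, 6, 5, 10, 10, 6, 8, 8, 10]
6>5: swap(3,6), hi=5 ⇒ [4, 5, 5, 5, 4, 6, 6, 10, 10, 6, 8, 8, 10]
5=5: mid=4
4<5: swap(1,4), lo=2 mid=5 ⇒ [4, 4, 5, 5, 5, 6, 6, 10, 10, 6, 8, 8, 10]
6>5: swap(5,5), hi=4 ⇒ [4, 4, 5, 5, 5, 6, 6, 10, 10, 6, 8, 8, 10]
done. lo=2 hi=4; v=[4, 4, 5, 5, 5, 6, 6, 10, 10, 6, 8, 8, 10]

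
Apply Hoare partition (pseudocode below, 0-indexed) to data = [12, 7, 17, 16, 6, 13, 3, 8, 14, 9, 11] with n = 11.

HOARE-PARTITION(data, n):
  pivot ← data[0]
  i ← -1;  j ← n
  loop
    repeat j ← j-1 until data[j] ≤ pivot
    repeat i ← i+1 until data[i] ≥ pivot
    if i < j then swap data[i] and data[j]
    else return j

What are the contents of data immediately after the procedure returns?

[11, 7, 9, 8, 6, 3, 13, 16, 14, 17, 12]

pivot = data[0] = 12; i = -1, j = 11
j→10 (data[10]=11≤12), i→0 (data[0]=12≥12); i<j, swap → [11, 7, 17, 16, 6, 13, 3, 8, 14, 9, 12]
j→9 (data[9]=9≤12), i→2 (data[2]=17≥12); i<j, swap → [11, 7, 9, 16, 6, 13, 3, 8, 14, 17, 12]
j→7 (data[7]=8≤12), i→3 (data[3]=16≥12); i<j, swap → [11, 7, 9, 8, 6, 13, 3, 16, 14, 17, 12]
j→6 (data[6]=3≤12), i→5 (data[5]=13≥12); i<j, swap → [11, 7, 9, 8, 6, 3, 13, 16, 14, 17, 12]
j→5, i→6; i≥j, return j=5. data = [11, 7, 9, 8, 6, 3, 13, 16, 14, 17, 12]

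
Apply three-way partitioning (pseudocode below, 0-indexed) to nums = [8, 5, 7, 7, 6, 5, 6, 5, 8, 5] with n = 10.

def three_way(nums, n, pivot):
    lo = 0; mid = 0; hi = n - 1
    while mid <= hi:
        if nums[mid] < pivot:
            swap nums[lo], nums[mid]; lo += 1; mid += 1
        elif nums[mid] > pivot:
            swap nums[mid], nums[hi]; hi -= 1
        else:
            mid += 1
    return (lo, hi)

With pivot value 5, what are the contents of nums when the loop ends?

[5, 5, 5, 5, 6, 6, 7, 8, 7, 8]

lo=0 mid=0 hi=9
8>5: swap(0,9), hi=8 ⇒ [5, 5, 7, 7, 6, 5, 6, 5, 8, 8]
5=5: mid=1
5=5: mid=2
7>5: swap(2,8), hi=7 ⇒ [5, 5, 8, 7, 6, 5, 6, 5, 7, 8]
8>5: swap(2,7), hi=6 ⇒ [5, 5, 5, 7, 6, 5, 6, 8, 7, 8]
5=5: mid=3
7>5: swap(3,6), hi=5 ⇒ [5, 5, 5, 6, 6, 5, 7, 8, 7, 8]
6>5: swap(3,5), hi=4 ⇒ [5, 5, 5, 5, 6, 6, 7, 8, 7, 8]
5=5: mid=4
6>5: swap(4,4), hi=3 ⇒ [5, 5, 5, 5, 6, 6, 7, 8, 7, 8]
done. lo=0 hi=3; nums=[5, 5, 5, 5, 6, 6, 7, 8, 7, 8]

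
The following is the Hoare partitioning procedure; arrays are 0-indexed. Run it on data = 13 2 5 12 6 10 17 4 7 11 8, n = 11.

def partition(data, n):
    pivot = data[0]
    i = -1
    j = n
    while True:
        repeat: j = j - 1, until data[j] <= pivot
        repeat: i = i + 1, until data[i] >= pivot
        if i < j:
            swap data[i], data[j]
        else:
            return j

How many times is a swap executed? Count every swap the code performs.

2

pivot = data[0] = 13; i = -1, j = 11
j→10 (data[10]=8≤13), i→0 (data[0]=13≥13); i<j, swap → 8 2 5 12 6 10 17 4 7 11 13
j→9 (data[9]=11≤13), i→6 (data[6]=17≥13); i<j, swap → 8 2 5 12 6 10 11 4 7 17 13
j→8, i→9; i≥j, return j=8. data = 8 2 5 12 6 10 11 4 7 17 13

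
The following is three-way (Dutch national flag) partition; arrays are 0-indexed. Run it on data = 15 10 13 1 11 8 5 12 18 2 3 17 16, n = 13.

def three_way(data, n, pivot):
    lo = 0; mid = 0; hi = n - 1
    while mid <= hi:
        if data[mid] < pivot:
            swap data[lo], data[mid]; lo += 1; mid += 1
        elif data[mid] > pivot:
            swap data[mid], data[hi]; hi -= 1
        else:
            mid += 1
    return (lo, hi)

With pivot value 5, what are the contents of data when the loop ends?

3 2 1 5 8 11 12 18 13 10 17 16 15

pivot = 5; lo=0, mid=0, hi=12
data[mid]=15>5: swap data[0],data[12]; hi=11 → 16 10 13 1 11 8 5 12 18 2 3 17 15
data[mid]=16>5: swap data[0],data[11]; hi=10 → 17 10 13 1 11 8 5 12 18 2 3 16 15
data[mid]=17>5: swap data[0],data[10]; hi=9 → 3 10 13 1 11 8 5 12 18 2 17 16 15
data[mid]=3<5: swap data[0],data[0]; lo=1,mid=1 → 3 10 13 1 11 8 5 12 18 2 17 16 15
data[mid]=10>5: swap data[1],data[9]; hi=8 → 3 2 13 1 11 8 5 12 18 10 17 16 15
data[mid]=2<5: swap data[1],data[1]; lo=2,mid=2 → 3 2 13 1 11 8 5 12 18 10 17 16 15
data[mid]=13>5: swap data[2],data[8]; hi=7 → 3 2 18 1 11 8 5 12 13 10 17 16 15
data[mid]=18>5: swap data[2],data[7]; hi=6 → 3 2 12 1 11 8 5 18 13 10 17 16 15
data[mid]=12>5: swap data[2],data[6]; hi=5 → 3 2 5 1 11 8 12 18 13 10 17 16 15
data[mid]=5=5: mid=3
data[mid]=1<5: swap data[2],data[3]; lo=3,mid=4 → 3 2 1 5 11 8 12 18 13 10 17 16 15
data[mid]=11>5: swap data[4],data[5]; hi=4 → 3 2 1 5 8 11 12 18 13 10 17 16 15
data[mid]=8>5: swap data[4],data[4]; hi=3 → 3 2 1 5 8 11 12 18 13 10 17 16 15
end: lo=3, hi=3; data = 3 2 1 5 8 11 12 18 13 10 17 16 15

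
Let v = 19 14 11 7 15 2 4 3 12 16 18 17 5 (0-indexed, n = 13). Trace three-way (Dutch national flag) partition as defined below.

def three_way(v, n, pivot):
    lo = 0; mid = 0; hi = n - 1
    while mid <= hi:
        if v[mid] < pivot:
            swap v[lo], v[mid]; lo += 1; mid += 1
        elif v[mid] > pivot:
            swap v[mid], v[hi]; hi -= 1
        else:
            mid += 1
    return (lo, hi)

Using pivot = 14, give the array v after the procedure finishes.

5 11 7 12 2 4 3 14 16 18 17 15 19

pivot = 14; lo=0, mid=0, hi=12
v[mid]=19>14: swap v[0],v[12]; hi=11 → 5 14 11 7 15 2 4 3 12 16 18 17 19
v[mid]=5<14: swap v[0],v[0]; lo=1,mid=1 → 5 14 11 7 15 2 4 3 12 16 18 17 19
v[mid]=14=14: mid=2
v[mid]=11<14: swap v[1],v[2]; lo=2,mid=3 → 5 11 14 7 15 2 4 3 12 16 18 17 19
v[mid]=7<14: swap v[2],v[3]; lo=3,mid=4 → 5 11 7 14 15 2 4 3 12 16 18 17 19
v[mid]=15>14: swap v[4],v[11]; hi=10 → 5 11 7 14 17 2 4 3 12 16 18 15 19
v[mid]=17>14: swap v[4],v[10]; hi=9 → 5 11 7 14 18 2 4 3 12 16 17 15 19
v[mid]=18>14: swap v[4],v[9]; hi=8 → 5 11 7 14 16 2 4 3 12 18 17 15 19
v[mid]=16>14: swap v[4],v[8]; hi=7 → 5 11 7 14 12 2 4 3 16 18 17 15 19
v[mid]=12<14: swap v[3],v[4]; lo=4,mid=5 → 5 11 7 12 14 2 4 3 16 18 17 15 19
v[mid]=2<14: swap v[4],v[5]; lo=5,mid=6 → 5 11 7 12 2 14 4 3 16 18 17 15 19
v[mid]=4<14: swap v[5],v[6]; lo=6,mid=7 → 5 11 7 12 2 4 14 3 16 18 17 15 19
v[mid]=3<14: swap v[6],v[7]; lo=7,mid=8 → 5 11 7 12 2 4 3 14 16 18 17 15 19
end: lo=7, hi=7; v = 5 11 7 12 2 4 3 14 16 18 17 15 19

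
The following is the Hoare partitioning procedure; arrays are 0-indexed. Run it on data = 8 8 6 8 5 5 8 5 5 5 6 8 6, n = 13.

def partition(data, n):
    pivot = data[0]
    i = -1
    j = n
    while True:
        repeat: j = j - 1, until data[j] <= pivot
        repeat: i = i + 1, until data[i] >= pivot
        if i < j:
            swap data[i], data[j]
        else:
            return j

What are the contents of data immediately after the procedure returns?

pivot=8
j stops at 12 (6), i stops at 0 (8); swap ⇒ 6 8 6 8 5 5 8 5 5 5 6 8 8
j stops at 11 (8), i stops at 1 (8); swap ⇒ 6 8 6 8 5 5 8 5 5 5 6 8 8
j stops at 10 (6), i stops at 3 (8); swap ⇒ 6 8 6 6 5 5 8 5 5 5 8 8 8
j stops at 9 (5), i stops at 6 (8); swap ⇒ 6 8 6 6 5 5 5 5 5 8 8 8 8
j stops at 8, i stops at 9; i≥j ⇒ return 8. data=6 8 6 6 5 5 5 5 5 8 8 8 8

6 8 6 6 5 5 5 5 5 8 8 8 8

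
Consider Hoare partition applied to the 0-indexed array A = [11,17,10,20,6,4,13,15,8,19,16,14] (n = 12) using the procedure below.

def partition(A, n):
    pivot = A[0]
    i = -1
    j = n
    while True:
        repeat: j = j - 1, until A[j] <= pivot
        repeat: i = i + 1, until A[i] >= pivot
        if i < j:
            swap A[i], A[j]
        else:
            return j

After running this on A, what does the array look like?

pivot = A[0] = 11; i = -1, j = 12
j→8 (A[8]=8≤11), i→0 (A[0]=11≥11); i<j, swap → [8,17,10,20,6,4,13,15,11,19,16,14]
j→5 (A[5]=4≤11), i→1 (A[1]=17≥11); i<j, swap → [8,4,10,20,6,17,13,15,11,19,16,14]
j→4 (A[4]=6≤11), i→3 (A[3]=20≥11); i<j, swap → [8,4,10,6,20,17,13,15,11,19,16,14]
j→3, i→4; i≥j, return j=3. A = [8,4,10,6,20,17,13,15,11,19,16,14]

[8,4,10,6,20,17,13,15,11,19,16,14]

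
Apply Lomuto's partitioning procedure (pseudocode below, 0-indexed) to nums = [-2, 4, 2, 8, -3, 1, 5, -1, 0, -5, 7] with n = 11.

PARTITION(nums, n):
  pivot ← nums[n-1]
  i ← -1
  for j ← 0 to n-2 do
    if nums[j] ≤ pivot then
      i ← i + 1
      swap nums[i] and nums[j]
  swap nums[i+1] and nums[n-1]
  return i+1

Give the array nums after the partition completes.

pivot=7, i=-1
j=0: -2≤7, i=0, swap(0,0) ⇒ [-2, 4, 2, 8, -3, 1, 5, -1, 0, -5, 7]
j=1: 4≤7, i=1, swap(1,1) ⇒ [-2, 4, 2, 8, -3, 1, 5, -1, 0, -5, 7]
j=2: 2≤7, i=2, swap(2,2) ⇒ [-2, 4, 2, 8, -3, 1, 5, -1, 0, -5, 7]
j=3: 8>7, skip
j=4: -3≤7, i=3, swap(3,4) ⇒ [-2, 4, 2, -3, 8, 1, 5, -1, 0, -5, 7]
j=5: 1≤7, i=4, swap(4,5) ⇒ [-2, 4, 2, -3, 1, 8, 5, -1, 0, -5, 7]
j=6: 5≤7, i=5, swap(5,6) ⇒ [-2, 4, 2, -3, 1, 5, 8, -1, 0, -5, 7]
j=7: -1≤7, i=6, swap(6,7) ⇒ [-2, 4, 2, -3, 1, 5, -1, 8, 0, -5, 7]
j=8: 0≤7, i=7, swap(7,8) ⇒ [-2, 4, 2, -3, 1, 5, -1, 0, 8, -5, 7]
j=9: -5≤7, i=8, swap(8,9) ⇒ [-2, 4, 2, -3, 1, 5, -1, 0, -5, 8, 7]
swap(9,10) ⇒ [-2, 4, 2, -3, 1, 5, -1, 0, -5, 7, 8]; return 9

[-2, 4, 2, -3, 1, 5, -1, 0, -5, 7, 8]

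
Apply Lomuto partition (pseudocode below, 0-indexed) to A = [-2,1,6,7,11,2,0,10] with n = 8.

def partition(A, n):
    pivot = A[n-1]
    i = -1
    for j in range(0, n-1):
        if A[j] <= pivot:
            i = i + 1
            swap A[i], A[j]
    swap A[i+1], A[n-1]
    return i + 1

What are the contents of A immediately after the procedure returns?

pivot=10, i=-1
j=0: -2≤10, i=0, swap(0,0) ⇒ [-2,1,6,7,11,2,0,10]
j=1: 1≤10, i=1, swap(1,1) ⇒ [-2,1,6,7,11,2,0,10]
j=2: 6≤10, i=2, swap(2,2) ⇒ [-2,1,6,7,11,2,0,10]
j=3: 7≤10, i=3, swap(3,3) ⇒ [-2,1,6,7,11,2,0,10]
j=4: 11>10, skip
j=5: 2≤10, i=4, swap(4,5) ⇒ [-2,1,6,7,2,11,0,10]
j=6: 0≤10, i=5, swap(5,6) ⇒ [-2,1,6,7,2,0,11,10]
swap(6,7) ⇒ [-2,1,6,7,2,0,10,11]; return 6

[-2,1,6,7,2,0,10,11]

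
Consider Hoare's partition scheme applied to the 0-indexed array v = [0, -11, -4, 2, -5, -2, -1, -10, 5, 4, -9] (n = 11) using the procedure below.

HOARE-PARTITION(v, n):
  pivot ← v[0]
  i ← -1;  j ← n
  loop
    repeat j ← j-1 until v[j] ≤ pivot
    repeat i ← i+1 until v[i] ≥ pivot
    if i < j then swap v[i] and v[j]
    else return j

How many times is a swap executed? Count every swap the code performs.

2

pivot = v[0] = 0; i = -1, j = 11
j→10 (v[10]=-9≤0), i→0 (v[0]=0≥0); i<j, swap → [-9, -11, -4, 2, -5, -2, -1, -10, 5, 4, 0]
j→7 (v[7]=-10≤0), i→3 (v[3]=2≥0); i<j, swap → [-9, -11, -4, -10, -5, -2, -1, 2, 5, 4, 0]
j→6, i→7; i≥j, return j=6. v = [-9, -11, -4, -10, -5, -2, -1, 2, 5, 4, 0]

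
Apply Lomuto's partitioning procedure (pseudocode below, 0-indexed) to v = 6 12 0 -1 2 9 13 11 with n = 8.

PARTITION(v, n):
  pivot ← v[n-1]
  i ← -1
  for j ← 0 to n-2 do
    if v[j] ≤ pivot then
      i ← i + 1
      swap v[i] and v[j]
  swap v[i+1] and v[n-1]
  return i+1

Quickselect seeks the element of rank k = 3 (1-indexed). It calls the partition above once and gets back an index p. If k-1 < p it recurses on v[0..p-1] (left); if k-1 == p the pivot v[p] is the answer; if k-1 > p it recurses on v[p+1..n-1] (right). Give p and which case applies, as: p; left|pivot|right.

5; left

pivot=11, i=-1
j=0: 6≤11, i=0, swap(0,0) ⇒ 6 12 0 -1 2 9 13 11
j=1: 12>11, skip
j=2: 0≤11, i=1, swap(1,2) ⇒ 6 0 12 -1 2 9 13 11
j=3: -1≤11, i=2, swap(2,3) ⇒ 6 0 -1 12 2 9 13 11
j=4: 2≤11, i=3, swap(3,4) ⇒ 6 0 -1 2 12 9 13 11
j=5: 9≤11, i=4, swap(4,5) ⇒ 6 0 -1 2 9 12 13 11
j=6: 13>11, skip
swap(5,7) ⇒ 6 0 -1 2 9 11 13 12; return 5
p = 5; k-1 = 2 < 5 ⇒ left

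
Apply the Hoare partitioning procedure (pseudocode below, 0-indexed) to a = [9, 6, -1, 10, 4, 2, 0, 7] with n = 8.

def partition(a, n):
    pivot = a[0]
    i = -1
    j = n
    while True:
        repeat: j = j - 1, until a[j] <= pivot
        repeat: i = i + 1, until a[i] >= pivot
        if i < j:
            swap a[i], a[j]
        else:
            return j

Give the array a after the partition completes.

pivot=9
j stops at 7 (7), i stops at 0 (9); swap ⇒ [7, 6, -1, 10, 4, 2, 0, 9]
j stops at 6 (0), i stops at 3 (10); swap ⇒ [7, 6, -1, 0, 4, 2, 10, 9]
j stops at 5, i stops at 6; i≥j ⇒ return 5. a=[7, 6, -1, 0, 4, 2, 10, 9]

[7, 6, -1, 0, 4, 2, 10, 9]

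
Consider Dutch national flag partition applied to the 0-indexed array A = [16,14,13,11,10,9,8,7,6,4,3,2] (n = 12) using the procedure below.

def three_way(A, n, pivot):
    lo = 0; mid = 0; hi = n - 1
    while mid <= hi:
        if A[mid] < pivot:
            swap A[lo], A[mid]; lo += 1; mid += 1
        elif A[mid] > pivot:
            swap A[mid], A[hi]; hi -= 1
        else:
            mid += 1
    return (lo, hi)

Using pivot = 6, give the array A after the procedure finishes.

lo=0 mid=0 hi=11
16>6: swap(0,11), hi=10 ⇒ [2,14,13,11,10,9,8,7,6,4,3,16]
2<6: swap(0,0), lo=1 mid=1 ⇒ [2,14,13,11,10,9,8,7,6,4,3,16]
14>6: swap(1,10), hi=9 ⇒ [2,3,13,11,10,9,8,7,6,4,14,16]
3<6: swap(1,1), lo=2 mid=2 ⇒ [2,3,13,11,10,9,8,7,6,4,14,16]
13>6: swap(2,9), hi=8 ⇒ [2,3,4,11,10,9,8,7,6,13,14,16]
4<6: swap(2,2), lo=3 mid=3 ⇒ [2,3,4,11,10,9,8,7,6,13,14,16]
11>6: swap(3,8), hi=7 ⇒ [2,3,4,6,10,9,8,7,11,13,14,16]
6=6: mid=4
10>6: swap(4,7), hi=6 ⇒ [2,3,4,6,7,9,8,10,11,13,14,16]
7>6: swap(4,6), hi=5 ⇒ [2,3,4,6,8,9,7,10,11,13,14,16]
8>6: swap(4,5), hi=4 ⇒ [2,3,4,6,9,8,7,10,11,13,14,16]
9>6: swap(4,4), hi=3 ⇒ [2,3,4,6,9,8,7,10,11,13,14,16]
done. lo=3 hi=3; A=[2,3,4,6,9,8,7,10,11,13,14,16]

[2,3,4,6,9,8,7,10,11,13,14,16]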